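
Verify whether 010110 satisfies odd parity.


Number of 1s: 3

Yes, parity is correct (3 ones)


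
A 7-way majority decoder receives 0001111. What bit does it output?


Ones: 4 out of 7
Threshold: 4

1 (4/7 voted 1)


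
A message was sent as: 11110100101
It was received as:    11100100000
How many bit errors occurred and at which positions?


XOR: 00010000101

3 error(s) at position(s): 3, 8, 10


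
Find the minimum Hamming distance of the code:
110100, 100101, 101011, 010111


Comparing all pairs, minimum distance: 2
Can detect 1 errors, correct 0 errors

2


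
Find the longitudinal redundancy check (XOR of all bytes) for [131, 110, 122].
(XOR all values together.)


XOR chain: 131 ^ 110 ^ 122 = 151

151


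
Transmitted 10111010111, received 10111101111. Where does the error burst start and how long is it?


XOR: 00000111000

Burst at position 5, length 3


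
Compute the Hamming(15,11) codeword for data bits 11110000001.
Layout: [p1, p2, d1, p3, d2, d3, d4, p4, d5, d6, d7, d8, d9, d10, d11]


Parity bits: p1=0, p2=0, p3=0, p4=1

001011110000001


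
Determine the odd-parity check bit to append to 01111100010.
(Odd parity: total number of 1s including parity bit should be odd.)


Number of 1s in data: 6
Parity bit: 1

1


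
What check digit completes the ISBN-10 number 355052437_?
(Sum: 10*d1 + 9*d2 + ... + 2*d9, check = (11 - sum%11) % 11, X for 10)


Weighted sum: 194
194 mod 11 = 7

Check digit: 4


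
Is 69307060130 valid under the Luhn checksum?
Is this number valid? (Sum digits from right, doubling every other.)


Luhn sum = 38
38 mod 10 = 8

Invalid (Luhn sum mod 10 = 8)


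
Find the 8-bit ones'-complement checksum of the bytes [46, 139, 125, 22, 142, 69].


Sum = 543 mod 256 = 31
Complement = 224

224


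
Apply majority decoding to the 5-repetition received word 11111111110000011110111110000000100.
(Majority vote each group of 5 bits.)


Groups: 11111, 11111, 00000, 11110, 11111, 00000, 00100
Majority votes: 1101100

1101100


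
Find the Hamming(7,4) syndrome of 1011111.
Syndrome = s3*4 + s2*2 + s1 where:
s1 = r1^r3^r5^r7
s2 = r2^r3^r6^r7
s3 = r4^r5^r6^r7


s1=0, s2=1, s3=0

Syndrome = 2 (error at position 2)


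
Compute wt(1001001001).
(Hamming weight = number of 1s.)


Counting 1s in 1001001001

4


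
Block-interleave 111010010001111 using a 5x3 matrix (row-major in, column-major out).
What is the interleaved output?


Matrix:
  111
  010
  010
  001
  111
Read columns: 100011110110011

100011110110011


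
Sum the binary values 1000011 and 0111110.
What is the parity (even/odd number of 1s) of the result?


1000011 = 67
0111110 = 62
Sum = 129 = 10000001
1s count = 2

even parity (2 ones in 10000001)


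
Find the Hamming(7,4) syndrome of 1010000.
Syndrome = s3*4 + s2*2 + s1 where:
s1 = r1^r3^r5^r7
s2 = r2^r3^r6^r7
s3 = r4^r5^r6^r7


s1=0, s2=1, s3=0

Syndrome = 2 (error at position 2)


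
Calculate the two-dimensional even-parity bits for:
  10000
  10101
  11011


Row parities: 110
Column parities: 11110

Row P: 110, Col P: 11110, Corner: 0


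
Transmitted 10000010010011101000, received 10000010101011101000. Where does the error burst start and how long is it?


XOR: 00000000111000000000

Burst at position 8, length 3


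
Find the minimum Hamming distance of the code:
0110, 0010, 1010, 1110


Comparing all pairs, minimum distance: 1
Can detect 0 errors, correct 0 errors

1


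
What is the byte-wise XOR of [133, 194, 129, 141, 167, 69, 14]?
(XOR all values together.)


XOR chain: 133 ^ 194 ^ 129 ^ 141 ^ 167 ^ 69 ^ 14 = 167

167


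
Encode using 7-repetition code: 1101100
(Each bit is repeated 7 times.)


Each bit -> 7 copies

1111111111111100000001111111111111100000000000000


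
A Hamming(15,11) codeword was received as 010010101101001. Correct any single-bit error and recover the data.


Syndrome = 0: no error detected

Data: 01011101001 (no errors)


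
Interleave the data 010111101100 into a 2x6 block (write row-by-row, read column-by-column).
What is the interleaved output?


Matrix:
  010111
  101100
Read columns: 011001111010

011001111010


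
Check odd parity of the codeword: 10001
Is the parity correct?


Number of 1s: 2

No, parity error (2 ones)


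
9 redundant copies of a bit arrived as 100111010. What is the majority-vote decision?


Ones: 5 out of 9
Threshold: 5

1 (5/9 voted 1)


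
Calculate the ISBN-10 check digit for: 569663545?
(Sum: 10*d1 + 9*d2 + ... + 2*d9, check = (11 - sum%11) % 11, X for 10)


Weighted sum: 311
311 mod 11 = 3

Check digit: 8


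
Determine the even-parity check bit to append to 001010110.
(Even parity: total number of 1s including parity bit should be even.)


Number of 1s in data: 4
Parity bit: 0

0


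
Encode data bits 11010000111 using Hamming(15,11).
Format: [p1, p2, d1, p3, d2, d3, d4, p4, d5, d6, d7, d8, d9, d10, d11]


Parity bits: p1=1, p2=0, p3=1, p4=1

101110110000111


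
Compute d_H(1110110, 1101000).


XOR: 0011110
Count of 1s: 4

4


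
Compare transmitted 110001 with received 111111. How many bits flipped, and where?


XOR: 001110

3 error(s) at position(s): 2, 3, 4


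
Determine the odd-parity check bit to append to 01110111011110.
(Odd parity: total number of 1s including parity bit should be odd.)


Number of 1s in data: 10
Parity bit: 1

1


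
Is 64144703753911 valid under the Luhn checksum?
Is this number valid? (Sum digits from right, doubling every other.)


Luhn sum = 59
59 mod 10 = 9

Invalid (Luhn sum mod 10 = 9)


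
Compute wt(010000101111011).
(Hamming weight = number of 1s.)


Counting 1s in 010000101111011

8


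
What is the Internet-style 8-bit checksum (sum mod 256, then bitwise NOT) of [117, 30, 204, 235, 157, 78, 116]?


Sum = 937 mod 256 = 169
Complement = 86

86


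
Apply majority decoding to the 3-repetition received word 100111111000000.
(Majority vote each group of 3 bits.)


Groups: 100, 111, 111, 000, 000
Majority votes: 01100

01100


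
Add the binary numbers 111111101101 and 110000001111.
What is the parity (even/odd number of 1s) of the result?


111111101101 = 4077
110000001111 = 3087
Sum = 7164 = 1101111111100
1s count = 10

even parity (10 ones in 1101111111100)


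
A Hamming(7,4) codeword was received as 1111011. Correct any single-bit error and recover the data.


Syndrome = 5: error at position 5

Data: 1111 (corrected bit 5)


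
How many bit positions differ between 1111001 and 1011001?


XOR: 0100000
Count of 1s: 1

1


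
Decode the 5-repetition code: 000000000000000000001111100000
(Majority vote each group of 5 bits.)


Groups: 00000, 00000, 00000, 00000, 11111, 00000
Majority votes: 000010

000010


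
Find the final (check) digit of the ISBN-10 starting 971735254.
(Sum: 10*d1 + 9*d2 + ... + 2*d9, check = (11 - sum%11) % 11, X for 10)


Weighted sum: 284
284 mod 11 = 9

Check digit: 2


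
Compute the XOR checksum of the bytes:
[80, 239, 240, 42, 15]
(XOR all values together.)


XOR chain: 80 ^ 239 ^ 240 ^ 42 ^ 15 = 106

106


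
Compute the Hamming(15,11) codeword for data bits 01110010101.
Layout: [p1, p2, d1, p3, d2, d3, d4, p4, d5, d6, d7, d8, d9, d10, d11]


Parity bits: p1=1, p2=0, p3=1, p4=1

100111110010101


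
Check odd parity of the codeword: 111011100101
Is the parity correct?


Number of 1s: 8

No, parity error (8 ones)


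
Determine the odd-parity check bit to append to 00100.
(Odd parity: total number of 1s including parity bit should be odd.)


Number of 1s in data: 1
Parity bit: 0

0


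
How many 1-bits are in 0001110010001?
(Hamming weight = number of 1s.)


Counting 1s in 0001110010001

5


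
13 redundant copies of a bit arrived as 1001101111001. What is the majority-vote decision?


Ones: 8 out of 13
Threshold: 7

1 (8/13 voted 1)


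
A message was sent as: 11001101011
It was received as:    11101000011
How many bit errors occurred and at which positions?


XOR: 00100101000

3 error(s) at position(s): 2, 5, 7


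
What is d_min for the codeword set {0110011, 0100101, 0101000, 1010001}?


Comparing all pairs, minimum distance: 3
Can detect 2 errors, correct 1 errors

3


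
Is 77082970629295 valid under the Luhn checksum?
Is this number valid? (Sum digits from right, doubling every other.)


Luhn sum = 68
68 mod 10 = 8

Invalid (Luhn sum mod 10 = 8)


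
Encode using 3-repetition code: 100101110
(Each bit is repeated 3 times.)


Each bit -> 3 copies

111000000111000111111111000


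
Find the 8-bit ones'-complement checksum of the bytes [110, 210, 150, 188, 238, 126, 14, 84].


Sum = 1120 mod 256 = 96
Complement = 159

159


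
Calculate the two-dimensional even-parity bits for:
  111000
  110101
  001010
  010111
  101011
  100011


Row parities: 100001
Column parities: 011000

Row P: 100001, Col P: 011000, Corner: 0


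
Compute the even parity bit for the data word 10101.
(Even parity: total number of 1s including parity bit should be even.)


Number of 1s in data: 3
Parity bit: 1

1


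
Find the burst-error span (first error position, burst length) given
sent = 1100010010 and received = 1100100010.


XOR: 0000110000

Burst at position 4, length 2


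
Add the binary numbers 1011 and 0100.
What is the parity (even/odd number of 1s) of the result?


1011 = 11
0100 = 4
Sum = 15 = 1111
1s count = 4

even parity (4 ones in 1111)


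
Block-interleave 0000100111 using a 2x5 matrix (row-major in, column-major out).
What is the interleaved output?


Matrix:
  00001
  00111
Read columns: 0000010111

0000010111


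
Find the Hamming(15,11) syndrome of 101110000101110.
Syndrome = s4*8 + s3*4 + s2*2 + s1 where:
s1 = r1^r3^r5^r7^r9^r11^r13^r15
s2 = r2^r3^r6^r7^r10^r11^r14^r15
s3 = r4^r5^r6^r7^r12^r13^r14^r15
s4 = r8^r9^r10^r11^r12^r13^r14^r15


s1=0, s2=1, s3=1, s4=0

Syndrome = 6 (error at position 6)


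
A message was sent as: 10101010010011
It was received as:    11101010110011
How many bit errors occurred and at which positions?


XOR: 01000000100000

2 error(s) at position(s): 1, 8


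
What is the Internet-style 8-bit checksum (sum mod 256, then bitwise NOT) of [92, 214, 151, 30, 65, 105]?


Sum = 657 mod 256 = 145
Complement = 110

110


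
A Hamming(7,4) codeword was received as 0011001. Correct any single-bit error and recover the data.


Syndrome = 0: no error detected

Data: 1001 (no errors)


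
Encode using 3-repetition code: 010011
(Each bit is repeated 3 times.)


Each bit -> 3 copies

000111000000111111


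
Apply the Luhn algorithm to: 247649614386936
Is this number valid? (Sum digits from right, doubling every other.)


Luhn sum = 83
83 mod 10 = 3

Invalid (Luhn sum mod 10 = 3)


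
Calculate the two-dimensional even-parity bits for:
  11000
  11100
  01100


Row parities: 010
Column parities: 01000

Row P: 010, Col P: 01000, Corner: 1


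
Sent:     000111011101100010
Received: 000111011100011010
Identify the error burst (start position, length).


XOR: 000000000001111000

Burst at position 11, length 4


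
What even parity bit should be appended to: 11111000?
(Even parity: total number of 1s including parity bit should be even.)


Number of 1s in data: 5
Parity bit: 1

1


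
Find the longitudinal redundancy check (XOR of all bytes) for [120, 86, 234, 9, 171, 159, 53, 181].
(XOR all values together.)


XOR chain: 120 ^ 86 ^ 234 ^ 9 ^ 171 ^ 159 ^ 53 ^ 181 = 121

121


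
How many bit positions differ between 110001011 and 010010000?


XOR: 100011011
Count of 1s: 5

5


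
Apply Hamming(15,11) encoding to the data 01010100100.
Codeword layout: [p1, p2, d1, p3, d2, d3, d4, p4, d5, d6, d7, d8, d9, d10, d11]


Parity bits: p1=1, p2=0, p3=1, p4=0

100110100100100


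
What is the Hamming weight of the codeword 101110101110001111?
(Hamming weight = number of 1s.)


Counting 1s in 101110101110001111

12


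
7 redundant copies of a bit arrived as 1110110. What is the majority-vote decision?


Ones: 5 out of 7
Threshold: 4

1 (5/7 voted 1)


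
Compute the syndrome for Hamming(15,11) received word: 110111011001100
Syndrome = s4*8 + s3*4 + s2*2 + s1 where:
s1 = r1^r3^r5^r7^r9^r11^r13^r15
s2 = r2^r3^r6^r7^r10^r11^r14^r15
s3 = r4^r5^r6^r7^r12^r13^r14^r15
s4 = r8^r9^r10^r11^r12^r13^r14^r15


s1=0, s2=0, s3=1, s4=0

Syndrome = 4 (error at position 4)


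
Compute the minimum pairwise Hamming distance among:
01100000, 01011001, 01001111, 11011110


Comparing all pairs, minimum distance: 3
Can detect 2 errors, correct 1 errors

3


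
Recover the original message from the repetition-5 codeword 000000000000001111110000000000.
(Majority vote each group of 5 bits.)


Groups: 00000, 00000, 00001, 11111, 00000, 00000
Majority votes: 000100

000100


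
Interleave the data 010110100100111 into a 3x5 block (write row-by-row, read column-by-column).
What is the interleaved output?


Matrix:
  01011
  01001
  00111
Read columns: 000110001101111

000110001101111


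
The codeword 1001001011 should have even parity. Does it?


Number of 1s: 5

No, parity error (5 ones)


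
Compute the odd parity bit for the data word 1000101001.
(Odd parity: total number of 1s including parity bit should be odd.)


Number of 1s in data: 4
Parity bit: 1

1


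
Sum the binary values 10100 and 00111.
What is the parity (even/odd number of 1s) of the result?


10100 = 20
00111 = 7
Sum = 27 = 11011
1s count = 4

even parity (4 ones in 11011)


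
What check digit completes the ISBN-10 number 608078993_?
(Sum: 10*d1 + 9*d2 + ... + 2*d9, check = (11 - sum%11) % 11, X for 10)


Weighted sum: 275
275 mod 11 = 0

Check digit: 0


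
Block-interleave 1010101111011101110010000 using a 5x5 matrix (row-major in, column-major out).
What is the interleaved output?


Matrix:
  10101
  01111
  01110
  11100
  10000
Read columns: 1001101110111100110011000

1001101110111100110011000


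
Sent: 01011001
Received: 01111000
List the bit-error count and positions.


XOR: 00100001

2 error(s) at position(s): 2, 7


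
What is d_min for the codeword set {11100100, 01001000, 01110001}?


Comparing all pairs, minimum distance: 4
Can detect 3 errors, correct 1 errors

4


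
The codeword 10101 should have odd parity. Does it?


Number of 1s: 3

Yes, parity is correct (3 ones)


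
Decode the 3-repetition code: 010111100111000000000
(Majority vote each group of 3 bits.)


Groups: 010, 111, 100, 111, 000, 000, 000
Majority votes: 0101000

0101000


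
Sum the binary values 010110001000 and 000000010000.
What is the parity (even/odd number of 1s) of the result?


010110001000 = 1416
000000010000 = 16
Sum = 1432 = 10110011000
1s count = 5

odd parity (5 ones in 10110011000)


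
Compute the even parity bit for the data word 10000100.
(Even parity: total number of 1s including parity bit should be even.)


Number of 1s in data: 2
Parity bit: 0

0


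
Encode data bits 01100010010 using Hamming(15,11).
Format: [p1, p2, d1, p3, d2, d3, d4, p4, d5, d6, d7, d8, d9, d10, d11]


Parity bits: p1=0, p2=1, p3=1, p4=0

010111000010010


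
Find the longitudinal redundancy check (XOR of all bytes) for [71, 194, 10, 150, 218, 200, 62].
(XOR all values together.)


XOR chain: 71 ^ 194 ^ 10 ^ 150 ^ 218 ^ 200 ^ 62 = 53

53


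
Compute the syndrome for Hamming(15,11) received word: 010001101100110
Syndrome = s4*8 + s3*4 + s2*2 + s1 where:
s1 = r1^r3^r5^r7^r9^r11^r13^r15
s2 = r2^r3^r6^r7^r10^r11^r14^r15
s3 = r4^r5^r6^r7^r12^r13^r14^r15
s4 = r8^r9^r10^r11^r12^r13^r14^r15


s1=1, s2=1, s3=0, s4=0

Syndrome = 3 (error at position 3)


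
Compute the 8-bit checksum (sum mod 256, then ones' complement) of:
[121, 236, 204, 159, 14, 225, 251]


Sum = 1210 mod 256 = 186
Complement = 69

69


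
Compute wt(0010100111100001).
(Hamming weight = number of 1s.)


Counting 1s in 0010100111100001

7


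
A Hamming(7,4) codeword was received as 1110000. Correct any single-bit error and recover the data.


Syndrome = 0: no error detected

Data: 1000 (no errors)


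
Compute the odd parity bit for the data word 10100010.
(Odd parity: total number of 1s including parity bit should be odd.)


Number of 1s in data: 3
Parity bit: 0

0


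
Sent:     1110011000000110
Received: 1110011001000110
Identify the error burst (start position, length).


XOR: 0000000001000000

Burst at position 9, length 1


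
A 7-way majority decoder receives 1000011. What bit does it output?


Ones: 3 out of 7
Threshold: 4

0 (3/7 voted 1)


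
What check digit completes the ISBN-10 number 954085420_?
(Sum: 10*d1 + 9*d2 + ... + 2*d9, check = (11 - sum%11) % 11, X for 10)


Weighted sum: 262
262 mod 11 = 9

Check digit: 2


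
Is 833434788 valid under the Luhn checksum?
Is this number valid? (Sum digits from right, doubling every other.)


Luhn sum = 58
58 mod 10 = 8

Invalid (Luhn sum mod 10 = 8)


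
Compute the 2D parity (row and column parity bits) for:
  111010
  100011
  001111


Row parities: 010
Column parities: 010110

Row P: 010, Col P: 010110, Corner: 1


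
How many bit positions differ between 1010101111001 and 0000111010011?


XOR: 1010010101010
Count of 1s: 6

6


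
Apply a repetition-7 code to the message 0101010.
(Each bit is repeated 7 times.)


Each bit -> 7 copies

0000000111111100000001111111000000011111110000000


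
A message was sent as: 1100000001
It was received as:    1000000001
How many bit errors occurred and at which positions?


XOR: 0100000000

1 error(s) at position(s): 1


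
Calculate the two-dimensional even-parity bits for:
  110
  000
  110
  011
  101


Row parities: 00000
Column parities: 110

Row P: 00000, Col P: 110, Corner: 0


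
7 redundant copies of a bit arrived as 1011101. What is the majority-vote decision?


Ones: 5 out of 7
Threshold: 4

1 (5/7 voted 1)


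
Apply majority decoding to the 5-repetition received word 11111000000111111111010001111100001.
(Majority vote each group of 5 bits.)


Groups: 11111, 00000, 01111, 11111, 01000, 11111, 00001
Majority votes: 1011010

1011010


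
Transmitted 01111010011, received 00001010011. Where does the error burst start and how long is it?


XOR: 01110000000

Burst at position 1, length 3


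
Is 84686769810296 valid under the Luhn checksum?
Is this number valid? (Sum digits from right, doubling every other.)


Luhn sum = 69
69 mod 10 = 9

Invalid (Luhn sum mod 10 = 9)


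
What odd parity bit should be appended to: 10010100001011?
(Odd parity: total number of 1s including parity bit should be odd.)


Number of 1s in data: 6
Parity bit: 1

1


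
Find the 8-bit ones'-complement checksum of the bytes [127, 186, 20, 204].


Sum = 537 mod 256 = 25
Complement = 230

230


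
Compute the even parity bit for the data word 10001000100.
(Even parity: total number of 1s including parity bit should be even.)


Number of 1s in data: 3
Parity bit: 1

1


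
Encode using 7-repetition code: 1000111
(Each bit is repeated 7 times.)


Each bit -> 7 copies

1111111000000000000000000000111111111111111111111


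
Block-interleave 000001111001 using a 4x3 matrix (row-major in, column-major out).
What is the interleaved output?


Matrix:
  000
  001
  111
  001
Read columns: 001000100111

001000100111


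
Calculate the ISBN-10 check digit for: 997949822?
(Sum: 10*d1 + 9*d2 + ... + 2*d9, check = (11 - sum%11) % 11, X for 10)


Weighted sum: 401
401 mod 11 = 5

Check digit: 6


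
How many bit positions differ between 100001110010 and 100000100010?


XOR: 000001010000
Count of 1s: 2

2


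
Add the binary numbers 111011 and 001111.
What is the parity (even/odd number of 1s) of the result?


111011 = 59
001111 = 15
Sum = 74 = 1001010
1s count = 3

odd parity (3 ones in 1001010)


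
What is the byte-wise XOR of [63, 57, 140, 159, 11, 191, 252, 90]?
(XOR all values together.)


XOR chain: 63 ^ 57 ^ 140 ^ 159 ^ 11 ^ 191 ^ 252 ^ 90 = 7

7


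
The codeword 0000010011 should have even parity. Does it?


Number of 1s: 3

No, parity error (3 ones)


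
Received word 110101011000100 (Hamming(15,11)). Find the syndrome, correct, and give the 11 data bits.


Syndrome = 13: error at position 13

Data: 00101000000 (corrected bit 13)


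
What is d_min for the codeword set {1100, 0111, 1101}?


Comparing all pairs, minimum distance: 1
Can detect 0 errors, correct 0 errors

1


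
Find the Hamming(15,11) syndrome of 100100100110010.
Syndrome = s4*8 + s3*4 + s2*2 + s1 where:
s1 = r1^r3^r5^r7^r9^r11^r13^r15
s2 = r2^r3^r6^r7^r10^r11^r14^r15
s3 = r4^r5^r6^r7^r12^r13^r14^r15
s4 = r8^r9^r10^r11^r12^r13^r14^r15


s1=1, s2=0, s3=1, s4=1

Syndrome = 13 (error at position 13)


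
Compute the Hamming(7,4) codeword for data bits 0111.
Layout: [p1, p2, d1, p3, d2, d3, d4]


Parity bits: p1=0, p2=0, p3=1

0001111


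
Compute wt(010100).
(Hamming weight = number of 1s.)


Counting 1s in 010100

2


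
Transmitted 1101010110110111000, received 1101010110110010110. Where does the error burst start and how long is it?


XOR: 0000000000000101110

Burst at position 13, length 5


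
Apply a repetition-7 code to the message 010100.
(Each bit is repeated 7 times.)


Each bit -> 7 copies

000000011111110000000111111100000000000000


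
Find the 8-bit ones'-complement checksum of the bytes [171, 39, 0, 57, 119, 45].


Sum = 431 mod 256 = 175
Complement = 80

80


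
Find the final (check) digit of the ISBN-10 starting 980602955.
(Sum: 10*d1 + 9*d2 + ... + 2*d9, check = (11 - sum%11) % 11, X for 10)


Weighted sum: 275
275 mod 11 = 0

Check digit: 0


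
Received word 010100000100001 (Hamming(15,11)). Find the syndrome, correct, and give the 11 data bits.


Syndrome = 3: error at position 3

Data: 10000100001 (corrected bit 3)


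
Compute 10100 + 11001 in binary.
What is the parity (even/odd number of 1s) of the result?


10100 = 20
11001 = 25
Sum = 45 = 101101
1s count = 4

even parity (4 ones in 101101)


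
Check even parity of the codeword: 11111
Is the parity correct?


Number of 1s: 5

No, parity error (5 ones)


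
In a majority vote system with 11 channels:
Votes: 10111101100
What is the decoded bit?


Ones: 7 out of 11
Threshold: 6

1 (7/11 voted 1)


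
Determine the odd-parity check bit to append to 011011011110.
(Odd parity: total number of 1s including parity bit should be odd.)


Number of 1s in data: 8
Parity bit: 1

1


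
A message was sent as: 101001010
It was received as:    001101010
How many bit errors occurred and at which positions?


XOR: 100100000

2 error(s) at position(s): 0, 3


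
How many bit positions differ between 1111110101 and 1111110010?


XOR: 0000000111
Count of 1s: 3

3


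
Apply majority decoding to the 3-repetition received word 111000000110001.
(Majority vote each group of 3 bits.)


Groups: 111, 000, 000, 110, 001
Majority votes: 10010

10010


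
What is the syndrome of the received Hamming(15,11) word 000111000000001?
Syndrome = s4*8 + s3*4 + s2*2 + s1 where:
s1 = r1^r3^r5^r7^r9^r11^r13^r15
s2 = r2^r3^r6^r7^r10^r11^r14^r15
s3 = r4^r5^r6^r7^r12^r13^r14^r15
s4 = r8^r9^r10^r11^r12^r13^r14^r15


s1=0, s2=0, s3=0, s4=1

Syndrome = 8 (error at position 8)


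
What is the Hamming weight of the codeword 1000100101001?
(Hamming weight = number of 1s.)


Counting 1s in 1000100101001

5


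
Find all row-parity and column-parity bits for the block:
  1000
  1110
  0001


Row parities: 111
Column parities: 0111

Row P: 111, Col P: 0111, Corner: 1


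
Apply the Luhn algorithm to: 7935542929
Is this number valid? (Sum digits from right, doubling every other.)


Luhn sum = 56
56 mod 10 = 6

Invalid (Luhn sum mod 10 = 6)


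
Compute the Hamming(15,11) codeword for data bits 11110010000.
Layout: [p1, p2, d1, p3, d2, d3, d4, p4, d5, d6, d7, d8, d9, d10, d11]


Parity bits: p1=0, p2=0, p3=1, p4=1

001111110010000


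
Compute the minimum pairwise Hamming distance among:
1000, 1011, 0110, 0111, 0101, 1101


Comparing all pairs, minimum distance: 1
Can detect 0 errors, correct 0 errors

1


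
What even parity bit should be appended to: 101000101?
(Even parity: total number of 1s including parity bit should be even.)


Number of 1s in data: 4
Parity bit: 0

0


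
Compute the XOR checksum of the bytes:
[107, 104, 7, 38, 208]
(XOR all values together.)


XOR chain: 107 ^ 104 ^ 7 ^ 38 ^ 208 = 242

242


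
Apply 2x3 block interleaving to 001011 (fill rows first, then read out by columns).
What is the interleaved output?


Matrix:
  001
  011
Read columns: 000111

000111


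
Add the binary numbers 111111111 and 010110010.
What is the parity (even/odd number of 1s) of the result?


111111111 = 511
010110010 = 178
Sum = 689 = 1010110001
1s count = 5

odd parity (5 ones in 1010110001)


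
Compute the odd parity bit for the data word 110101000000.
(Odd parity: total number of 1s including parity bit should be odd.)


Number of 1s in data: 4
Parity bit: 1

1


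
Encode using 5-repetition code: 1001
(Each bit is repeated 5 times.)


Each bit -> 5 copies

11111000000000011111


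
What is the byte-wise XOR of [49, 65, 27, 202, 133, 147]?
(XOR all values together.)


XOR chain: 49 ^ 65 ^ 27 ^ 202 ^ 133 ^ 147 = 183

183


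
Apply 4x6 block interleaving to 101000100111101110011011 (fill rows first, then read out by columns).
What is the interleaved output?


Matrix:
  101000
  100111
  101110
  011011
Read columns: 111000011011011001110101

111000011011011001110101


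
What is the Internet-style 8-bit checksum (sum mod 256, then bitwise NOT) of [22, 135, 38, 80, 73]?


Sum = 348 mod 256 = 92
Complement = 163

163


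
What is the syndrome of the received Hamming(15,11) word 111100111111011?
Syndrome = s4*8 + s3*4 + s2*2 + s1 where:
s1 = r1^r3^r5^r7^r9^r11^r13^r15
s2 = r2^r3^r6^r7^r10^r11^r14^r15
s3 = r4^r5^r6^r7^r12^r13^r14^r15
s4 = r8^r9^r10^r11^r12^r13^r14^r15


s1=0, s2=1, s3=1, s4=1

Syndrome = 14 (error at position 14)


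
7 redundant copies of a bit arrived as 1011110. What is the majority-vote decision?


Ones: 5 out of 7
Threshold: 4

1 (5/7 voted 1)


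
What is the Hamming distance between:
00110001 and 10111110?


XOR: 10001111
Count of 1s: 5

5


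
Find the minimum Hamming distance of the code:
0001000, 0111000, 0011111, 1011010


Comparing all pairs, minimum distance: 2
Can detect 1 errors, correct 0 errors

2


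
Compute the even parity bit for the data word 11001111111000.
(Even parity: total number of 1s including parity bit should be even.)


Number of 1s in data: 9
Parity bit: 1

1


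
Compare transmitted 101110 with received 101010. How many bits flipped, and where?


XOR: 000100

1 error(s) at position(s): 3


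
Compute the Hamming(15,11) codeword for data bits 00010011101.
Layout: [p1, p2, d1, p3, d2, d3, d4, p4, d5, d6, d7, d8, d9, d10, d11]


Parity bits: p1=0, p2=1, p3=0, p4=0

010000100011101


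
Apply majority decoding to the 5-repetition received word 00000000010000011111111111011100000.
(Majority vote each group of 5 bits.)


Groups: 00000, 00001, 00000, 11111, 11111, 10111, 00000
Majority votes: 0001110

0001110


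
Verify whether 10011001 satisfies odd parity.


Number of 1s: 4

No, parity error (4 ones)


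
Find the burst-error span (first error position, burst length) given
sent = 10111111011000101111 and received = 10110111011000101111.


XOR: 00001000000000000000

Burst at position 4, length 1


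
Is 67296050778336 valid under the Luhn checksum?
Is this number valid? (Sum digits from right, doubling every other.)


Luhn sum = 61
61 mod 10 = 1

Invalid (Luhn sum mod 10 = 1)


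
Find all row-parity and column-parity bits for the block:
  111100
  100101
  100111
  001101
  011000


Row parities: 01010
Column parities: 101011

Row P: 01010, Col P: 101011, Corner: 0


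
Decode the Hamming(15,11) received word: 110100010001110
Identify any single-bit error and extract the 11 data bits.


Syndrome = 0: no error detected

Data: 00000001110 (no errors)


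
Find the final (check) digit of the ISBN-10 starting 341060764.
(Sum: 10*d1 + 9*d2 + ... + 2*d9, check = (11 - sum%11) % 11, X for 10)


Weighted sum: 164
164 mod 11 = 10

Check digit: 1


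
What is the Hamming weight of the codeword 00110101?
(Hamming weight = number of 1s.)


Counting 1s in 00110101

4


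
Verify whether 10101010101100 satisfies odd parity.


Number of 1s: 7

Yes, parity is correct (7 ones)


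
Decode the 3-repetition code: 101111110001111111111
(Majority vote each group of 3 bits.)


Groups: 101, 111, 110, 001, 111, 111, 111
Majority votes: 1110111

1110111


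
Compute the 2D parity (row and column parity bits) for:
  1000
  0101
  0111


Row parities: 101
Column parities: 1010

Row P: 101, Col P: 1010, Corner: 0


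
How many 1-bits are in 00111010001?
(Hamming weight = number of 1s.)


Counting 1s in 00111010001

5


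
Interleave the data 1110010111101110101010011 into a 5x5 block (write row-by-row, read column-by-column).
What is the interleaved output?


Matrix:
  11100
  10111
  10111
  01010
  10011
Read columns: 1110110010111000111101101

1110110010111000111101101


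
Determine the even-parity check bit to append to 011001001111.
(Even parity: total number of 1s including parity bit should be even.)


Number of 1s in data: 7
Parity bit: 1

1


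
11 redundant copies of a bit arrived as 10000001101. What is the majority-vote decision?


Ones: 4 out of 11
Threshold: 6

0 (4/11 voted 1)


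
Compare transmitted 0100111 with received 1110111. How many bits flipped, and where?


XOR: 1010000

2 error(s) at position(s): 0, 2


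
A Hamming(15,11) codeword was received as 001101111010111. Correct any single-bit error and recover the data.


Syndrome = 0: no error detected

Data: 10111010111 (no errors)


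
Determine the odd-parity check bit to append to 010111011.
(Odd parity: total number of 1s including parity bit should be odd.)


Number of 1s in data: 6
Parity bit: 1

1


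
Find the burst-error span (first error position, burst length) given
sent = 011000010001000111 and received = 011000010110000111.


XOR: 000000000111000000

Burst at position 9, length 3


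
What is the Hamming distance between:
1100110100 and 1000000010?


XOR: 0100110110
Count of 1s: 5

5


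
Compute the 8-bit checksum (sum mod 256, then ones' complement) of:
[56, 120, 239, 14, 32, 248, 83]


Sum = 792 mod 256 = 24
Complement = 231

231


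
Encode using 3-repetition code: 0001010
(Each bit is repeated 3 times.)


Each bit -> 3 copies

000000000111000111000


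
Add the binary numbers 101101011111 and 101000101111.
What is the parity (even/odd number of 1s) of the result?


101101011111 = 2911
101000101111 = 2607
Sum = 5518 = 1010110001110
1s count = 7

odd parity (7 ones in 1010110001110)


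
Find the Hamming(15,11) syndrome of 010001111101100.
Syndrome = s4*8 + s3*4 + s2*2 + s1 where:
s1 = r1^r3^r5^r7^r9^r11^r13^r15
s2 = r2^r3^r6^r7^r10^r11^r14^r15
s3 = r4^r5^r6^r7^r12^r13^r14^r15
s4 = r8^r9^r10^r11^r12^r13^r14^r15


s1=1, s2=0, s3=0, s4=1

Syndrome = 9 (error at position 9)


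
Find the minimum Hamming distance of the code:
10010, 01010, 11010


Comparing all pairs, minimum distance: 1
Can detect 0 errors, correct 0 errors

1


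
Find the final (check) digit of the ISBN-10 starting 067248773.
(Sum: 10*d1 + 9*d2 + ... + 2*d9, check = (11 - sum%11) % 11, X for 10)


Weighted sum: 243
243 mod 11 = 1

Check digit: X


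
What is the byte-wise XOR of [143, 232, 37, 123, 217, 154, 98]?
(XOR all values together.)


XOR chain: 143 ^ 232 ^ 37 ^ 123 ^ 217 ^ 154 ^ 98 = 24

24


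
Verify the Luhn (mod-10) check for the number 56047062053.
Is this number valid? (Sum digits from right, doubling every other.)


Luhn sum = 37
37 mod 10 = 7

Invalid (Luhn sum mod 10 = 7)


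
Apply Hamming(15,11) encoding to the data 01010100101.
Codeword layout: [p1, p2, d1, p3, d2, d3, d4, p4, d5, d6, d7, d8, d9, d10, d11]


Parity bits: p1=0, p2=1, p3=0, p4=1

010010110100101


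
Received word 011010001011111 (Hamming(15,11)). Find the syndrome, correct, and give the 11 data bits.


Syndrome = 6: error at position 6

Data: 11101011111 (corrected bit 6)


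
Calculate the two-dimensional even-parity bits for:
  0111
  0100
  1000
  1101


Row parities: 1111
Column parities: 0110

Row P: 1111, Col P: 0110, Corner: 0


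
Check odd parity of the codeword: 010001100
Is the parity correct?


Number of 1s: 3

Yes, parity is correct (3 ones)


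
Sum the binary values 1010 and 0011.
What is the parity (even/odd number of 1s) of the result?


1010 = 10
0011 = 3
Sum = 13 = 1101
1s count = 3

odd parity (3 ones in 1101)


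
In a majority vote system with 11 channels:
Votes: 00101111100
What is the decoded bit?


Ones: 6 out of 11
Threshold: 6

1 (6/11 voted 1)


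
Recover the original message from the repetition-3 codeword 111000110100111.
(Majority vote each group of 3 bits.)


Groups: 111, 000, 110, 100, 111
Majority votes: 10101

10101


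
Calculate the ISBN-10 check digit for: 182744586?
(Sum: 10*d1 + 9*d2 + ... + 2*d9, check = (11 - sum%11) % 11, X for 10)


Weighted sum: 247
247 mod 11 = 5

Check digit: 6


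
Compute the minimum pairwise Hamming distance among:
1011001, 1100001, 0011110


Comparing all pairs, minimum distance: 3
Can detect 2 errors, correct 1 errors

3


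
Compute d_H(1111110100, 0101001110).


XOR: 1010111010
Count of 1s: 6

6


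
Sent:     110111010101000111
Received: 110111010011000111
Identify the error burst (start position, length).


XOR: 000000000110000000

Burst at position 9, length 2


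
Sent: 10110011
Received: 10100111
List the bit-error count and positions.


XOR: 00010100

2 error(s) at position(s): 3, 5


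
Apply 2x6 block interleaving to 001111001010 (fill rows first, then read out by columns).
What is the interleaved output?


Matrix:
  001111
  001010
Read columns: 000011101110

000011101110


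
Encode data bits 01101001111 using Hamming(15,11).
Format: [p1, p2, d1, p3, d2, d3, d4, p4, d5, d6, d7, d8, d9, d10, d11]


Parity bits: p1=0, p2=1, p3=0, p4=1

010011011001111


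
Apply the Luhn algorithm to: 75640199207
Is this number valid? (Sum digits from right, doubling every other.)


Luhn sum = 51
51 mod 10 = 1

Invalid (Luhn sum mod 10 = 1)


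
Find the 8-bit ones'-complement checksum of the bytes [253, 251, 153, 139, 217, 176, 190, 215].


Sum = 1594 mod 256 = 58
Complement = 197

197


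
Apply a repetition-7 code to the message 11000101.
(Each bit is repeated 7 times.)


Each bit -> 7 copies

11111111111111000000000000000000000111111100000001111111


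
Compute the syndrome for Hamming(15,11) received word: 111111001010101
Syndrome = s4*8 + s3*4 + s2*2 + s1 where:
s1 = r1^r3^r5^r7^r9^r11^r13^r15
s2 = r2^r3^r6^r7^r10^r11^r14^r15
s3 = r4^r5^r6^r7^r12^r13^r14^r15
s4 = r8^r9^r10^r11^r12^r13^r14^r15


s1=1, s2=1, s3=1, s4=0

Syndrome = 7 (error at position 7)


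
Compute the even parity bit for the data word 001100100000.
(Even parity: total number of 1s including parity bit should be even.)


Number of 1s in data: 3
Parity bit: 1

1


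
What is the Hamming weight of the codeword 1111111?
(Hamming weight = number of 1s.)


Counting 1s in 1111111

7


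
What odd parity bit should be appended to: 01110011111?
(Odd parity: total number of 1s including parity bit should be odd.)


Number of 1s in data: 8
Parity bit: 1

1


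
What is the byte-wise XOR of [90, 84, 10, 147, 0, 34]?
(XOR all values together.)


XOR chain: 90 ^ 84 ^ 10 ^ 147 ^ 0 ^ 34 = 181

181


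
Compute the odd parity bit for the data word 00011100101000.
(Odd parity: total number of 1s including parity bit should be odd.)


Number of 1s in data: 5
Parity bit: 0

0


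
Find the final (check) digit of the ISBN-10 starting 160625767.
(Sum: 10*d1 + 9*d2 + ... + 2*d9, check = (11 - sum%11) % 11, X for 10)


Weighted sum: 203
203 mod 11 = 5

Check digit: 6


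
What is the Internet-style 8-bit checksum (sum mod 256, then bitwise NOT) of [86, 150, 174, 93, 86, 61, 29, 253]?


Sum = 932 mod 256 = 164
Complement = 91

91


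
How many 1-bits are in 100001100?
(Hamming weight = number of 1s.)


Counting 1s in 100001100

3


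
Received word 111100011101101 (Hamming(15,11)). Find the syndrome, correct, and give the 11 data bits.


Syndrome = 1: error at position 1

Data: 10001101101 (corrected bit 1)


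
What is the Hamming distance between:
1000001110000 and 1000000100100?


XOR: 0000001010100
Count of 1s: 3

3


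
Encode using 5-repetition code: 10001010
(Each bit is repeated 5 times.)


Each bit -> 5 copies

1111100000000000000011111000001111100000


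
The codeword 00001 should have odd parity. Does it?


Number of 1s: 1

Yes, parity is correct (1 ones)


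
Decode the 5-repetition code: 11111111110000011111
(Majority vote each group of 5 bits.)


Groups: 11111, 11111, 00000, 11111
Majority votes: 1101

1101


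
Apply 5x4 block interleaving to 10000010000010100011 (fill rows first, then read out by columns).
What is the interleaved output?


Matrix:
  1000
  0010
  0000
  1010
  0011
Read columns: 10010000000101100001

10010000000101100001


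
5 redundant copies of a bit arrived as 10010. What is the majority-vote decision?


Ones: 2 out of 5
Threshold: 3

0 (2/5 voted 1)


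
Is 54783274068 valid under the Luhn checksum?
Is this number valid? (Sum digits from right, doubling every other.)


Luhn sum = 60
60 mod 10 = 0

Valid (Luhn sum mod 10 = 0)


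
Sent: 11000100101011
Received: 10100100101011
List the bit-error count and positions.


XOR: 01100000000000

2 error(s) at position(s): 1, 2


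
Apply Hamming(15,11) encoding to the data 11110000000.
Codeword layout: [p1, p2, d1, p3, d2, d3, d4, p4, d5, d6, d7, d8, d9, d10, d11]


Parity bits: p1=1, p2=1, p3=1, p4=0

111111100000000


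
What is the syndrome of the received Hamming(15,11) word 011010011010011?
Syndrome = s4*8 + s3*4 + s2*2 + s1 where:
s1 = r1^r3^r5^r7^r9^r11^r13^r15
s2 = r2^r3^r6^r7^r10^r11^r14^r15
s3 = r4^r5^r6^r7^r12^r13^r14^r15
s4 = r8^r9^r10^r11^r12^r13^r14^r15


s1=1, s2=1, s3=1, s4=1

Syndrome = 15 (error at position 15)


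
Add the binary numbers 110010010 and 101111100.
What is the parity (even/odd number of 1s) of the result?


110010010 = 402
101111100 = 380
Sum = 782 = 1100001110
1s count = 5

odd parity (5 ones in 1100001110)


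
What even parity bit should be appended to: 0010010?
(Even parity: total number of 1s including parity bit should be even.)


Number of 1s in data: 2
Parity bit: 0

0


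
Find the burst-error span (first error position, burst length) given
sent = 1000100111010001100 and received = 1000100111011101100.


XOR: 0000000000001100000

Burst at position 12, length 2


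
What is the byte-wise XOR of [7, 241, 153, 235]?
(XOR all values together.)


XOR chain: 7 ^ 241 ^ 153 ^ 235 = 132

132


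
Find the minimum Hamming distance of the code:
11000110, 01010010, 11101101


Comparing all pairs, minimum distance: 3
Can detect 2 errors, correct 1 errors

3
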